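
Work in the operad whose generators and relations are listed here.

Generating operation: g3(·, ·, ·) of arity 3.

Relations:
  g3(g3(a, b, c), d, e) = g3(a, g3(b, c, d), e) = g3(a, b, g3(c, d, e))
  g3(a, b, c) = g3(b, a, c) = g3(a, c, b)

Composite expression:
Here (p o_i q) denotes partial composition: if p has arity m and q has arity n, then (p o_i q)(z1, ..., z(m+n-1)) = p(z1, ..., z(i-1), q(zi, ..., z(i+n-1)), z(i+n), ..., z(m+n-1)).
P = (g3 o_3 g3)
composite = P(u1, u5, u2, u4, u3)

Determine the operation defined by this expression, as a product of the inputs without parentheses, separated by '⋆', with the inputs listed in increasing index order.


u1 ⋆ u2 ⋆ u3 ⋆ u4 ⋆ u5

With g3 associative and commutative, the u-input set is all that matters.
g3(u2, u4, u3) linearizes to u2 ⋆ u4 ⋆ u3
g3(u1, u5, g3(u2, u4, u3)) linearizes to u1 ⋆ u5 ⋆ u2 ⋆ u4 ⋆ u3
putting the inputs in ascending order: u1 ⋆ u2 ⋆ u3 ⋆ u4 ⋆ u5


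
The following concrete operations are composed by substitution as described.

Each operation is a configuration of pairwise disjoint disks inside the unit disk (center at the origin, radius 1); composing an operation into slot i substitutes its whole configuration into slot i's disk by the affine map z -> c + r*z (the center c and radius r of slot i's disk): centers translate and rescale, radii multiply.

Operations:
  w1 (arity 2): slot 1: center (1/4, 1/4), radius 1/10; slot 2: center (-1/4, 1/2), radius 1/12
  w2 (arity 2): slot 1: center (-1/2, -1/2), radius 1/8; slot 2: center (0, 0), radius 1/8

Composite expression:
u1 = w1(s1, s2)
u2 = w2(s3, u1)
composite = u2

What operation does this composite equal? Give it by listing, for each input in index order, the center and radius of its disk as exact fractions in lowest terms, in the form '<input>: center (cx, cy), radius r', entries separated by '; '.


s1: center (1/32, 1/32), radius 1/80; s2: center (-1/32, 1/16), radius 1/96; s3: center (-1/2, -1/2), radius 1/8

Affine substitution under w2: radii multiply and s-centers shift.
tracing s3 down its 1-map path: center (-1/2, -1/2), radius 1/8
tracing s1 down its 2-map path: center (1/32, 1/32), radius 1/80
tracing s2 down its 2-map path: center (-1/32, 1/16), radius 1/96


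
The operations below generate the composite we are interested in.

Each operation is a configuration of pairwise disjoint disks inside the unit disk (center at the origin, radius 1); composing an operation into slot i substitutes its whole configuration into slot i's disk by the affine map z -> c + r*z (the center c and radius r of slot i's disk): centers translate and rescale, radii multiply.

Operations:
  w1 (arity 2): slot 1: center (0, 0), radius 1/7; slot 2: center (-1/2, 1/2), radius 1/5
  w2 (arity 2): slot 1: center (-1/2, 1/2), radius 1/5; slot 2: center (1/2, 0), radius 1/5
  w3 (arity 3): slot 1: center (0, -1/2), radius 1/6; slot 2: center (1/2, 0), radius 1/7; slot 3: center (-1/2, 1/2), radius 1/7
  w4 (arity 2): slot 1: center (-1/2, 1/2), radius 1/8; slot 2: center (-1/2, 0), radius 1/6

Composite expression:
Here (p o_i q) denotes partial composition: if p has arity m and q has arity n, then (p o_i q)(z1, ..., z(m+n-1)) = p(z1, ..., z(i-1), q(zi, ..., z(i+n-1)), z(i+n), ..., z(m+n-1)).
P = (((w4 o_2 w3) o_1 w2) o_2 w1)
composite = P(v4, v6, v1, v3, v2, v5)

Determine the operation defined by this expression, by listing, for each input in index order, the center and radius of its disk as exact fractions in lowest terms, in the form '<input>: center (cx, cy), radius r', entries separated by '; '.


Follow each v-input down from w4: c' goes to c + r*c', radius to r*r'.
for v4, the 2-step affine chain lands on center (-9/16, 9/16), radius 1/40
for v6, the 3-step affine chain lands on center (-7/16, 1/2), radius 1/280
for v1, the 3-step affine chain lands on center (-9/20, 41/80), radius 1/200
for v3, the 2-step affine chain lands on center (-1/2, -1/12), radius 1/36
for v2, the 2-step affine chain lands on center (-5/12, 0), radius 1/42
for v5, the 2-step affine chain lands on center (-7/12, 1/12), radius 1/42

v1: center (-9/20, 41/80), radius 1/200; v2: center (-5/12, 0), radius 1/42; v3: center (-1/2, -1/12), radius 1/36; v4: center (-9/16, 9/16), radius 1/40; v5: center (-7/12, 1/12), radius 1/42; v6: center (-7/16, 1/2), radius 1/280


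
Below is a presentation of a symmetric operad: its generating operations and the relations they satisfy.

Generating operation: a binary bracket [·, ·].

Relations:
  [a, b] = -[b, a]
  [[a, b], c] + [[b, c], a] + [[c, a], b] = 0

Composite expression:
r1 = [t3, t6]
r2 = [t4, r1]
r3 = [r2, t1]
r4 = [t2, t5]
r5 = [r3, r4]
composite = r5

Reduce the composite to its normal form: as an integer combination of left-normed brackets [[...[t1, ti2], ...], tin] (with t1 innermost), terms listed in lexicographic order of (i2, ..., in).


[[[[[t1, t3], t6], t4], t2], t5] - [[[[[t1, t3], t6], t4], t5], t2] - [[[[[t1, t4], t3], t6], t2], t5] + [[[[[t1, t4], t3], t6], t5], t2] + [[[[[t1, t4], t6], t3], t2], t5] - [[[[[t1, t4], t6], t3], t5], t2] - [[[[[t1, t6], t3], t4], t2], t5] + [[[[[t1, t6], t3], t4], t5], t2]

Antisymmetry and Jacobi reduce to t1-anchored left-normed brackets.
Composite bracket: [[[t4, [t3, t6]], t1], [t2, t5]]
Applying ab - ba throughout gives 32 signed words (2^5 = 32).
Only words starting with t1 matter:
  the word t1t3t6t4t2t5 carries sign +1 and contributes +[[[[[t1, t3], t6], t4], t2], t5]
  the word t1t3t6t4t5t2 carries sign -1 and contributes -[[[[[t1, t3], t6], t4], t5], t2]
  the word t1t4t3t6t2t5 carries sign -1 and contributes -[[[[[t1, t4], t3], t6], t2], t5]
  the word t1t4t3t6t5t2 carries sign +1 and contributes +[[[[[t1, t4], t3], t6], t5], t2]
  the word t1t4t6t3t2t5 carries sign +1 and contributes +[[[[[t1, t4], t6], t3], t2], t5]
  the word t1t4t6t3t5t2 carries sign -1 and contributes -[[[[[t1, t4], t6], t3], t5], t2]
  the word t1t6t3t4t2t5 carries sign -1 and contributes -[[[[[t1, t6], t3], t4], t2], t5]
  the word t1t6t3t4t5t2 carries sign +1 and contributes +[[[[[t1, t6], t3], t4], t5], t2]


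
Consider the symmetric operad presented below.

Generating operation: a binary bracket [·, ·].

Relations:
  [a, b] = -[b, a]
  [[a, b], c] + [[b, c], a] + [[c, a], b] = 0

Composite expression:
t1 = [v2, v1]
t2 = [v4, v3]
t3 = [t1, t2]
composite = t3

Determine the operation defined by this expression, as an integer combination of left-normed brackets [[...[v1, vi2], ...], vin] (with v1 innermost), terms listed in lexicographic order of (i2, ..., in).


[[[v1, v2], v3], v4] - [[[v1, v2], v4], v3]

A multilinear Lie element is pinned by v1-initial words (v1 innermost).
Composite bracket: [[v2, v1], [v4, v3]]
Expanding via [a, b] = ab - ba: 8 signed words (2^3 = 8).
Collect the words opening with v1:
  v1v2v3v4 appears with sign +1, giving the term +[[[v1, v2], v3], v4]
  v1v2v4v3 appears with sign -1, giving the term -[[[v1, v2], v4], v3]


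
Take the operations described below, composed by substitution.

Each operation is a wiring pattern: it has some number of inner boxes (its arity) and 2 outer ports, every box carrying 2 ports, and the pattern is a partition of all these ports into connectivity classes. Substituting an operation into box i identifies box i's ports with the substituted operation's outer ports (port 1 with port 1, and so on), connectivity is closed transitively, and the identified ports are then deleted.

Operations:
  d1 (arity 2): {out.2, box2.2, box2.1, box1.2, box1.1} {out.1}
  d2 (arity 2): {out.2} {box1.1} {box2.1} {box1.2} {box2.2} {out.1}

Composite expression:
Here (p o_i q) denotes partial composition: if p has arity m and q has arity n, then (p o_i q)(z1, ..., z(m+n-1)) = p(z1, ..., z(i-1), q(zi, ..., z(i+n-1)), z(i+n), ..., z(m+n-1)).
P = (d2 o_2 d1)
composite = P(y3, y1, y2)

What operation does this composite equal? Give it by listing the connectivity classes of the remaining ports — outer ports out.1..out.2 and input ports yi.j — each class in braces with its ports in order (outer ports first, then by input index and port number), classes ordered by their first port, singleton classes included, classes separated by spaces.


{out.1} {out.2} {y1.1, y1.2, y2.1, y2.2} {y3.1} {y3.2}

Substituting into d2 glues patterns; closure does the rest.
d1 over (y1, y2) gives {out.1} {out.2, y1.1, y1.2, y2.1, y2.2}, out.j being that stage's outer ports
d2 over (y3, y1, y2) gives {out.1} {out.2} {y1.1, y1.2, y2.1, y2.2} {y3.1} {y3.2}, out.j being that stage's outer ports


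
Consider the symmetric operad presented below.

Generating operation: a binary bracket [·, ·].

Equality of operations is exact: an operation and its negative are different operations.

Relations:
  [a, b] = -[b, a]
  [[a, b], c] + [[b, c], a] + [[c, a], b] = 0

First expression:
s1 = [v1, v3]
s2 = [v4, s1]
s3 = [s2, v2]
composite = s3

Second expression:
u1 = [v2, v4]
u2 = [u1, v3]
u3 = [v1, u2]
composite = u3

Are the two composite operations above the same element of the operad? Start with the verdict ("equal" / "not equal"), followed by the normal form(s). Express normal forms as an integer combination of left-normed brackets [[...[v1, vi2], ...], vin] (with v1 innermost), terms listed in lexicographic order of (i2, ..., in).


Reducing the first expression gives -[[[v1, v3], v4], v2]
Reducing the second expression gives [[[v1, v2], v4], v3] - [[[v1, v3], v2], v4] + [[[v1, v3], v4], v2] - [[[v1, v4], v2], v3]
They disagree, so not equal.

not equal — first -[[[v1, v3], v4], v2], second [[[v1, v2], v4], v3] - [[[v1, v3], v2], v4] + [[[v1, v3], v4], v2] - [[[v1, v4], v2], v3]


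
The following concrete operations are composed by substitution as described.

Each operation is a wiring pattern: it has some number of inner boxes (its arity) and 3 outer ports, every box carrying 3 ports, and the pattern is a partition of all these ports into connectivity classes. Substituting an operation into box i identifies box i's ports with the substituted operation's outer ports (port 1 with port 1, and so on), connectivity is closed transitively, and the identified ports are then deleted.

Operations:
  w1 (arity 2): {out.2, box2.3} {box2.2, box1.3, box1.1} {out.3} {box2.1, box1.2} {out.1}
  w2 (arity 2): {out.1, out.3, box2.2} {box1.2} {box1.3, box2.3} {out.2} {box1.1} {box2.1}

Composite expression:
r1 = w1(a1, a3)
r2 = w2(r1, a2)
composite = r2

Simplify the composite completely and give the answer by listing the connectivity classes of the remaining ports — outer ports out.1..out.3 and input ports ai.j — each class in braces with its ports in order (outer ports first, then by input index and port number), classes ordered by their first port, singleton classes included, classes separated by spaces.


{out.1, out.3, a2.2} {out.2} {a1.1, a1.3, a3.2} {a1.2, a3.1} {a2.1} {a2.3} {a3.3}

Connectivity passes through glued w2-boundaries; trace each wire chain.
through w1, on inputs (a1, a3): {out.1} {out.2, a3.3} {out.3} {a1.1, a1.3, a3.2} {a1.2, a3.1} (out.j = stage outer ports)
through w2, on inputs (a1, a3, a2): {out.1, out.3, a2.2} {out.2} {a1.1, a1.3, a3.2} {a1.2, a3.1} {a2.1} {a2.3} {a3.3} (out.j = stage outer ports)


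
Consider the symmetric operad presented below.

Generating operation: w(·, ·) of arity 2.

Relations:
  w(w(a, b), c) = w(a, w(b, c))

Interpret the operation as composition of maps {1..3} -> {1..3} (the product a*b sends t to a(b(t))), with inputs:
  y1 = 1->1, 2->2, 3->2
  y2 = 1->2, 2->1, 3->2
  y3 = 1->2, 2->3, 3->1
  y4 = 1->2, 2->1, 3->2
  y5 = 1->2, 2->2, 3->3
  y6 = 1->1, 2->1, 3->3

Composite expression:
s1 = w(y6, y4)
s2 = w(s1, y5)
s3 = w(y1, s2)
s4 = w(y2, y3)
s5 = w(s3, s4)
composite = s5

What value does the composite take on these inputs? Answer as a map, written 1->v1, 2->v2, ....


1->1, 2->1, 3->1


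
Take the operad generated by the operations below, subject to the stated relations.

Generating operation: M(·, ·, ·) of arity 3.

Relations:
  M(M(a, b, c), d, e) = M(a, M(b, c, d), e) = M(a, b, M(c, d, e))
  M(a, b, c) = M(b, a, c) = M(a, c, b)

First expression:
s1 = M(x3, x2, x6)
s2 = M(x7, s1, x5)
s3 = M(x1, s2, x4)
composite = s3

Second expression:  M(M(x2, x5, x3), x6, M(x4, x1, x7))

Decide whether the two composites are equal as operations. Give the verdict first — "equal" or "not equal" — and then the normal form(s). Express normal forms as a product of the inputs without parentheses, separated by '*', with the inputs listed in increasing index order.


equal; both compose to x1 * x2 * x3 * x4 * x5 * x6 * x7

Normal form of the first expression: x1 * x2 * x3 * x4 * x5 * x6 * x7
Normal form of the second expression: x1 * x2 * x3 * x4 * x5 * x6 * x7
The forms coincide; equal.


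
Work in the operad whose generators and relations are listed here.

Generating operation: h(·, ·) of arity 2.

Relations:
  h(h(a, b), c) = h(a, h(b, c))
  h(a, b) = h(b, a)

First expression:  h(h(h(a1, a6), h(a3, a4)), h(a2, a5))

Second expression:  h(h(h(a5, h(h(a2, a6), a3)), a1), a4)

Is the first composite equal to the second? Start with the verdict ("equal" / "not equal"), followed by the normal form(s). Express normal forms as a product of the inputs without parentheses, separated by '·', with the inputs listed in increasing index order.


equal — both sides give a1 · a2 · a3 · a4 · a5 · a6

Normal form of the first expression: a1 · a2 · a3 · a4 · a5 · a6
Normal form of the second expression: a1 · a2 · a3 · a4 · a5 · a6
One common form — equal.


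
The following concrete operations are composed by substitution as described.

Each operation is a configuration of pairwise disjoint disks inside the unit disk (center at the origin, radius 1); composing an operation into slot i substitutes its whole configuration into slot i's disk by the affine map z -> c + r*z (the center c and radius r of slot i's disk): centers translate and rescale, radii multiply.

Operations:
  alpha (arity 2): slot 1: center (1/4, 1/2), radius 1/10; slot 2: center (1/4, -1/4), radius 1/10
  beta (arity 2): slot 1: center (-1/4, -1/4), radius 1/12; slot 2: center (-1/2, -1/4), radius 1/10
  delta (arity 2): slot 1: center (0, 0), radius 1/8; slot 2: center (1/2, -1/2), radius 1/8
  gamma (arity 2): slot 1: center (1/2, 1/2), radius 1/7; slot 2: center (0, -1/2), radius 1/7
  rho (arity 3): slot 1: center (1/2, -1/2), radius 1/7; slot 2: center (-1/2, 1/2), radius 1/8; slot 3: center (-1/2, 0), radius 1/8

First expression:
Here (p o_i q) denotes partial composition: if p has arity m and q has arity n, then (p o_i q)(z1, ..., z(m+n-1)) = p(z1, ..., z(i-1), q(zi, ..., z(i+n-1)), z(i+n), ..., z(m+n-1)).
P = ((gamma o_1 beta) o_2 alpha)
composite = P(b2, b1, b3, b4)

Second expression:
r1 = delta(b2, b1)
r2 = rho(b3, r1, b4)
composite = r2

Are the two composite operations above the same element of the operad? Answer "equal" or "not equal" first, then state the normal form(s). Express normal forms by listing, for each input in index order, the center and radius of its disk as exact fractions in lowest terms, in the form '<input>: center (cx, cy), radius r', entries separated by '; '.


The first expression reduces to b1: center (121/280, 33/70), radius 1/700; b2: center (13/28, 13/28), radius 1/84; b3: center (121/280, 129/280), radius 1/700; b4: center (0, -1/2), radius 1/7
The second expression reduces to b1: center (-7/16, 7/16), radius 1/64; b2: center (-1/2, 1/2), radius 1/64; b3: center (1/2, -1/2), radius 1/7; b4: center (-1/2, 0), radius 1/8
No match — not equal.

not equal; first: b1: center (121/280, 33/70), radius 1/700; b2: center (13/28, 13/28), radius 1/84; b3: center (121/280, 129/280), radius 1/700; b4: center (0, -1/2), radius 1/7; second: b1: center (-7/16, 7/16), radius 1/64; b2: center (-1/2, 1/2), radius 1/64; b3: center (1/2, -1/2), radius 1/7; b4: center (-1/2, 0), radius 1/8


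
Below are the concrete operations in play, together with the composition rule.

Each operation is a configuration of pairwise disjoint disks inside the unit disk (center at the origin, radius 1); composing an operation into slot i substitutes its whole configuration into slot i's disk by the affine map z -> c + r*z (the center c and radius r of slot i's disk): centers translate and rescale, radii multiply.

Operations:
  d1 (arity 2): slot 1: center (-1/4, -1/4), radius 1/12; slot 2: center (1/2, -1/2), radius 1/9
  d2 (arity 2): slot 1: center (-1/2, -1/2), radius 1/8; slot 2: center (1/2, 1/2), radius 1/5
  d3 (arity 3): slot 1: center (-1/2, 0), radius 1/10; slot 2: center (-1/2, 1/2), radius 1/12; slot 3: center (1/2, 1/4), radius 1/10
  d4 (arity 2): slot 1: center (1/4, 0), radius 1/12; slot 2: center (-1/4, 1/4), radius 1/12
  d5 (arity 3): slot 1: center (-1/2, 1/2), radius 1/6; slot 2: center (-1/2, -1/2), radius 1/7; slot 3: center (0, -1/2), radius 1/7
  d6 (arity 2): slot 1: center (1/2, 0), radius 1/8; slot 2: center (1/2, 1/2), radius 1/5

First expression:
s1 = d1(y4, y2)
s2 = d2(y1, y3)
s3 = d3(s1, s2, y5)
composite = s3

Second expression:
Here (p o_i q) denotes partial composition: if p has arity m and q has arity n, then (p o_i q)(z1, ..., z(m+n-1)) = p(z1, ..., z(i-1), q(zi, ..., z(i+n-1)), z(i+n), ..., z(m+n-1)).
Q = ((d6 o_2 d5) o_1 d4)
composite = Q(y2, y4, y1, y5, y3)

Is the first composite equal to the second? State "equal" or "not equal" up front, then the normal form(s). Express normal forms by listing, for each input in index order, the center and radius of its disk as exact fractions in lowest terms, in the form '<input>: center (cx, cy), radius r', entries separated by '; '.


not equal; the first gives y1: center (-13/24, 11/24), radius 1/96; y2: center (-9/20, -1/20), radius 1/90; y3: center (-11/24, 13/24), radius 1/60; y4: center (-21/40, -1/40), radius 1/120; y5: center (1/2, 1/4), radius 1/10 and the second y1: center (2/5, 3/5), radius 1/30; y2: center (17/32, 0), radius 1/96; y3: center (1/2, 2/5), radius 1/35; y4: center (15/32, 1/32), radius 1/96; y5: center (2/5, 2/5), radius 1/35

The first expression reduces to y1: center (-13/24, 11/24), radius 1/96; y2: center (-9/20, -1/20), radius 1/90; y3: center (-11/24, 13/24), radius 1/60; y4: center (-21/40, -1/40), radius 1/120; y5: center (1/2, 1/4), radius 1/10
The second expression reduces to y1: center (2/5, 3/5), radius 1/30; y2: center (17/32, 0), radius 1/96; y3: center (1/2, 2/5), radius 1/35; y4: center (15/32, 1/32), radius 1/96; y5: center (2/5, 2/5), radius 1/35
They disagree, so not equal.


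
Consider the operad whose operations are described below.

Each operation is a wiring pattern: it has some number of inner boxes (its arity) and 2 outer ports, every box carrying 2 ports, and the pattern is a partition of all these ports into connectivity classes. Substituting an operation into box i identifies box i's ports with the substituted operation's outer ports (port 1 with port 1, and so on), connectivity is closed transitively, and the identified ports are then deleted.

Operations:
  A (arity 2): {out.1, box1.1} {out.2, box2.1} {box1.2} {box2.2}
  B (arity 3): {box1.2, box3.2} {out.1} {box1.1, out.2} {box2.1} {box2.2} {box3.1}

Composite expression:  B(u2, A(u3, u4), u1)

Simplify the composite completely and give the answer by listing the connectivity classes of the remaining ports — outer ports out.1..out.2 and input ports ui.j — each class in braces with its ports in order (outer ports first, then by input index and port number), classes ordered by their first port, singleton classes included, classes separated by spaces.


Treat the ports identified at B as solder joints: merge, then drop.
through A, on inputs (u3, u4): {out.1, u3.1} {out.2, u4.1} {u3.2} {u4.2} (out.j = stage outer ports)
through B, on inputs (u2, u3, u4, u1): {out.1} {out.2, u2.1} {u1.1} {u1.2, u2.2} {u3.1} {u3.2} {u4.1} {u4.2} (out.j = stage outer ports)

{out.1} {out.2, u2.1} {u1.1} {u1.2, u2.2} {u3.1} {u3.2} {u4.1} {u4.2}


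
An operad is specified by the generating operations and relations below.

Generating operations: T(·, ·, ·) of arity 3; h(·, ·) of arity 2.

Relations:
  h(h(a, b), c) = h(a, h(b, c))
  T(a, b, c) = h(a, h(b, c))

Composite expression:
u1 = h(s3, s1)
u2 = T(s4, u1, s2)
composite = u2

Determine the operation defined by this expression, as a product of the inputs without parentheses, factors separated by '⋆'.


s4 ⋆ s3 ⋆ s1 ⋆ s2

Key point: T is associative — brackets drop, the s-order remains.
h(s3, s1) collapses to s3 ⋆ s1
T(s4, h(s3, s1), s2) collapses to s4 ⋆ s3 ⋆ s1 ⋆ s2


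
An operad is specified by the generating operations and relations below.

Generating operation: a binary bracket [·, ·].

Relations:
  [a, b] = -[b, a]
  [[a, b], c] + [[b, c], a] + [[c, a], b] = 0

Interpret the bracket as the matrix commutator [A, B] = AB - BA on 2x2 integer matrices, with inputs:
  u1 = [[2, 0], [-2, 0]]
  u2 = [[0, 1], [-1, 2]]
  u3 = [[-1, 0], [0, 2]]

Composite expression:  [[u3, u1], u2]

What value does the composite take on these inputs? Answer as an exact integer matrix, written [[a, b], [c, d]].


[[6, 0], [12, -6]]

[u3, u1] = [[0, 0], [-6, 0]]
[[u3, u1], u2] = [[6, 0], [12, -6]]


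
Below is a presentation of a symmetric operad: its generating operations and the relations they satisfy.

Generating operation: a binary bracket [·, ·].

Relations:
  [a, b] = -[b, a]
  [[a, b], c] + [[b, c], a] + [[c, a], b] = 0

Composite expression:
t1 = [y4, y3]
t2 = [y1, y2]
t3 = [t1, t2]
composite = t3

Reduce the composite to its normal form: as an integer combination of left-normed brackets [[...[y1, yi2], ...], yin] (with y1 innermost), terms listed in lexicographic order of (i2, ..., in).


[[[y1, y2], y3], y4] - [[[y1, y2], y4], y3]

In the tensor algebra, words opening y1 carry the y1-anchored form.
Composite bracket: [[y4, y3], [y1, y2]]
Full expansion: 8 signed words from ab - ba (2^3 = 8).
Words beginning with y1 determine it all:
  y1y2y3y4 appears with sign +1, giving the term +[[[y1, y2], y3], y4]
  y1y2y4y3 appears with sign -1, giving the term -[[[y1, y2], y4], y3]


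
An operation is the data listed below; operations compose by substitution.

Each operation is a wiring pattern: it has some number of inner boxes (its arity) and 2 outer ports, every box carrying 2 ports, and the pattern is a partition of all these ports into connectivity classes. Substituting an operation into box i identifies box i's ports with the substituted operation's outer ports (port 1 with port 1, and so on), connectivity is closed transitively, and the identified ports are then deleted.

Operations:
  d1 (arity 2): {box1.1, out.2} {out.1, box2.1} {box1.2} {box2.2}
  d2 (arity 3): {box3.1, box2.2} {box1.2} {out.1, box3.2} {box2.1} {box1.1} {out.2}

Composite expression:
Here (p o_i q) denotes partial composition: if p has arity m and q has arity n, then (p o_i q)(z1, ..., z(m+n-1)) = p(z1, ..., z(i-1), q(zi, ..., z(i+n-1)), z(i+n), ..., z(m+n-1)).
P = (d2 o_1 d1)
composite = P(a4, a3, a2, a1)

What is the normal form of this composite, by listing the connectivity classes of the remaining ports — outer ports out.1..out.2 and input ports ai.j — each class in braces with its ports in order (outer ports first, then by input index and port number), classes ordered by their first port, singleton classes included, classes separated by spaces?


Substituting into d2 glues patterns; closure does the rest.
after d1, the pattern on (a4, a3) reads {out.1, a3.1} {out.2, a4.1} {a3.2} {a4.2} (out.j = its outer ports)
after d2, the pattern on (a4, a3, a2, a1) reads {out.1, a1.2} {out.2} {a1.1, a2.2} {a2.1} {a3.1} {a3.2} {a4.1} {a4.2} (out.j = its outer ports)

{out.1, a1.2} {out.2} {a1.1, a2.2} {a2.1} {a3.1} {a3.2} {a4.1} {a4.2}


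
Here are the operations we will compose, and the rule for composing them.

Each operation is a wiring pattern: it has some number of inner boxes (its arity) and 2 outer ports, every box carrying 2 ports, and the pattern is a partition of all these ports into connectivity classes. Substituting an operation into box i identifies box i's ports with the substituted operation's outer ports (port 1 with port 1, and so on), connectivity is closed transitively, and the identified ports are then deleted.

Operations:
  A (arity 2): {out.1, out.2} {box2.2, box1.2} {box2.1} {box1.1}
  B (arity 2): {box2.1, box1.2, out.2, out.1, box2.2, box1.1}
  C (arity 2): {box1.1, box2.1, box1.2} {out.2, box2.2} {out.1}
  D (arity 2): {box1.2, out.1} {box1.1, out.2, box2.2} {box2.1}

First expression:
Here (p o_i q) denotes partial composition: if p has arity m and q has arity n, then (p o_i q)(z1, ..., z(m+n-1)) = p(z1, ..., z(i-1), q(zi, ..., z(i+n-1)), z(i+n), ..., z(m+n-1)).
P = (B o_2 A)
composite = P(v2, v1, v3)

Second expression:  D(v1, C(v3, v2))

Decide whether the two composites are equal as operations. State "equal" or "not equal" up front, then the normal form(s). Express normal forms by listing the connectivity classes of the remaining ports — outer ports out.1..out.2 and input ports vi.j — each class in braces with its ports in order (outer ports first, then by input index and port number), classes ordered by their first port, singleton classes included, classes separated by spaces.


The first composite normalizes to {out.1, out.2, v2.1, v2.2} {v1.1} {v1.2, v3.2} {v3.1}
The second composite normalizes to {out.1, v1.2} {out.2, v1.1, v2.2} {v2.1, v3.1, v3.2}
Different reductions; not equal.

not equal: they reduce to {out.1, out.2, v2.1, v2.2} {v1.1} {v1.2, v3.2} {v3.1} and {out.1, v1.2} {out.2, v1.1, v2.2} {v2.1, v3.1, v3.2}


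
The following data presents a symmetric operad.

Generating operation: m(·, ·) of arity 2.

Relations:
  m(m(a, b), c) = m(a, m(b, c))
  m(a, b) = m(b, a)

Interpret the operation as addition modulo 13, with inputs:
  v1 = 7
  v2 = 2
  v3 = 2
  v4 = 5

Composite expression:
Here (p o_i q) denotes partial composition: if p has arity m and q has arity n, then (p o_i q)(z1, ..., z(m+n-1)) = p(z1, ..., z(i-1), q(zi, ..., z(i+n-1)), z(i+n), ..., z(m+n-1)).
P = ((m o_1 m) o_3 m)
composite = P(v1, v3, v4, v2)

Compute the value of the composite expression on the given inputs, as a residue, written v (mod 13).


3 (mod 13)

m(v1, v3) = 9
m(v4, v2) = 7
m(m(v1, v3), m(v4, v2)) = 3


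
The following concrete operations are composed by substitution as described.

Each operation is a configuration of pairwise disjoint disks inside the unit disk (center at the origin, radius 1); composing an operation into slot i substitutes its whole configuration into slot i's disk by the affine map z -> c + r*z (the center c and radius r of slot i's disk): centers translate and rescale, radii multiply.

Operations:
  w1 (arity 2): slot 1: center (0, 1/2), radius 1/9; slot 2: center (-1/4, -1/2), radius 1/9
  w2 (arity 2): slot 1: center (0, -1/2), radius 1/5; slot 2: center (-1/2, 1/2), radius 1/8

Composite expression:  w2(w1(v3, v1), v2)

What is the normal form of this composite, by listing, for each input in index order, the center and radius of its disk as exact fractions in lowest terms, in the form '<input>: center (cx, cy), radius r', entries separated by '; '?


Each v-disk chains the slot maps above it in w2; radii multiply.
for v3, the 2-step affine chain lands on center (0, -2/5), radius 1/45
for v1, the 2-step affine chain lands on center (-1/20, -3/5), radius 1/45
for v2, the 1-step affine chain lands on center (-1/2, 1/2), radius 1/8

v1: center (-1/20, -3/5), radius 1/45; v2: center (-1/2, 1/2), radius 1/8; v3: center (0, -2/5), radius 1/45


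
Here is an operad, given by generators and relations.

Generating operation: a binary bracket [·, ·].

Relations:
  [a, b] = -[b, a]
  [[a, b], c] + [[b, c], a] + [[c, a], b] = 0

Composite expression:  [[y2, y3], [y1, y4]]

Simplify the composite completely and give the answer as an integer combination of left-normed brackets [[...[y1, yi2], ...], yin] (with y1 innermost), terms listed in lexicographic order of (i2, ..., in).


-[[[y1, y4], y2], y3] + [[[y1, y4], y3], y2]

In the tensor algebra, words opening y1 carry the y1-anchored form.
Composite bracket: [[y2, y3], [y1, y4]]
Under [a, b] = ab - ba we get 8 signed associative words (2^3 = 8).
Words beginning with y1 determine it all:
  the word y1y4y2y3 carries sign -1 and contributes -[[[y1, y4], y2], y3]
  the word y1y4y3y2 carries sign +1 and contributes +[[[y1, y4], y3], y2]


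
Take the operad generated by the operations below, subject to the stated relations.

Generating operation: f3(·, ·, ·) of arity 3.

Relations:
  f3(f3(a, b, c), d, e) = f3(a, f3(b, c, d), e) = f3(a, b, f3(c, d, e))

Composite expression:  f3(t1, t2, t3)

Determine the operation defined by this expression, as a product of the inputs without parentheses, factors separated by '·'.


t1 · t2 · t3

Key point: f3 is associative — brackets drop, the t-order remains.
f3(t1, t2, t3) unparenthesizes to t1 · t2 · t3


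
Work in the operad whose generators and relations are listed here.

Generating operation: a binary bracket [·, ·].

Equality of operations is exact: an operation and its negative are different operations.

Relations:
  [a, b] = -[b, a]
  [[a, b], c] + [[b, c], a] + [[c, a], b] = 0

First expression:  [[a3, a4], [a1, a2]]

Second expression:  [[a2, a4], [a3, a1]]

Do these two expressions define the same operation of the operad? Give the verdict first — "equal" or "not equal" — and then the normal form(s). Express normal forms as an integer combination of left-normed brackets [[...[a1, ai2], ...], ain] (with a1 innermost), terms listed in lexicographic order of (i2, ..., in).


not equal: they reduce to -[[[a1, a2], a3], a4] + [[[a1, a2], a4], a3] and [[[a1, a3], a2], a4] - [[[a1, a3], a4], a2]

The first expression, normalized: -[[[a1, a2], a3], a4] + [[[a1, a2], a4], a3]
The second expression, normalized: [[[a1, a3], a2], a4] - [[[a1, a3], a4], a2]
They disagree, so not equal.


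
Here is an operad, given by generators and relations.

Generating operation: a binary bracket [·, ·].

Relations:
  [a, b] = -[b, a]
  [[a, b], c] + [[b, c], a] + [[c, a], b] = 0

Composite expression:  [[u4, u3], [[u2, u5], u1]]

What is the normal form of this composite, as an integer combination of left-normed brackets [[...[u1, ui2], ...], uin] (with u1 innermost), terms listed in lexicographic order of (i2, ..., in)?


-[[[[u1, u2], u5], u3], u4] + [[[[u1, u2], u5], u4], u3] + [[[[u1, u5], u2], u3], u4] - [[[[u1, u5], u2], u4], u3]

Left-normed coefficients sit on the u1-initial expansion words.
Composite bracket: [[u4, u3], [[u2, u5], u1]]
Full expansion: 16 signed words from ab - ba (2^4 = 16).
Coefficients come from the u1-initial words:
  u1u2u5u3u4 (sign -1) contributes -[[[[u1, u2], u5], u3], u4]
  u1u2u5u4u3 (sign +1) contributes +[[[[u1, u2], u5], u4], u3]
  u1u5u2u3u4 (sign +1) contributes +[[[[u1, u5], u2], u3], u4]
  u1u5u2u4u3 (sign -1) contributes -[[[[u1, u5], u2], u4], u3]


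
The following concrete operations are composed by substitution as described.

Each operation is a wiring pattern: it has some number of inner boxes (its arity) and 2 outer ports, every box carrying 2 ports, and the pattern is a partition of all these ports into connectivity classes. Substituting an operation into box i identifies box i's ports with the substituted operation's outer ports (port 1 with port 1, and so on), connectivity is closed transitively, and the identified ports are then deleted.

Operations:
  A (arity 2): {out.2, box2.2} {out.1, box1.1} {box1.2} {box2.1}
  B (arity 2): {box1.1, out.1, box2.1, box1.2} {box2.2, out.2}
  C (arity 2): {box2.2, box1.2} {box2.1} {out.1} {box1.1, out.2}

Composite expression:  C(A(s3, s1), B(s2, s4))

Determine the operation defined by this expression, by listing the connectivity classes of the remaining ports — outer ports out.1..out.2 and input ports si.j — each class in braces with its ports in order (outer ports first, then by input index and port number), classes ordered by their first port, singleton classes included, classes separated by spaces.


{out.1} {out.2, s3.1} {s1.1} {s1.2, s4.2} {s2.1, s2.2, s4.1} {s3.2}

Treat the ports identified at C as solder joints: merge, then drop.
composing A on (s3, s1), with out.j its own outer ports: {out.1, s3.1} {out.2, s1.2} {s1.1} {s3.2}
composing B on (s2, s4), with out.j its own outer ports: {out.1, s2.1, s2.2, s4.1} {out.2, s4.2}
composing C on (s3, s1, s2, s4), with out.j its own outer ports: {out.1} {out.2, s3.1} {s1.1} {s1.2, s4.2} {s2.1, s2.2, s4.1} {s3.2}


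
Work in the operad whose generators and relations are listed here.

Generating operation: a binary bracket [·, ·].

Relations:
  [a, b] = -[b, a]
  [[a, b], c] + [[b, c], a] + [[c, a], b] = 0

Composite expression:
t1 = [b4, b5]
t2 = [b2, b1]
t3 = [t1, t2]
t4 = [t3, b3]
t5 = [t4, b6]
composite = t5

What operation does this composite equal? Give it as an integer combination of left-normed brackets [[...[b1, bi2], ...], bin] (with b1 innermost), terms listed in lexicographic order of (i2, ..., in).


Expand each bracket as ab - ba; the b1-initial words give the coefficients.
Composite bracket: [[[[b4, b5], [b2, b1]], b3], b6]
Full expansion: 32 signed words from ab - ba (2^5 = 32).
Coefficients come from the b1-initial words:
  b1b2b4b5b3b6 appears with sign +1, giving the term +[[[[[b1, b2], b4], b5], b3], b6]
  b1b2b5b4b3b6 appears with sign -1, giving the term -[[[[[b1, b2], b5], b4], b3], b6]

[[[[[b1, b2], b4], b5], b3], b6] - [[[[[b1, b2], b5], b4], b3], b6]


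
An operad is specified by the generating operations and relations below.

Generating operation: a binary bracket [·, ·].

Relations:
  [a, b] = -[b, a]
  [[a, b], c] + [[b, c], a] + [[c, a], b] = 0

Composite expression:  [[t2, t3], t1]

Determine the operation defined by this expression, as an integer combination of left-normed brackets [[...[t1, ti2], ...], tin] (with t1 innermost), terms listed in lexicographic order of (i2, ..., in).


-[[t1, t2], t3] + [[t1, t3], t2]


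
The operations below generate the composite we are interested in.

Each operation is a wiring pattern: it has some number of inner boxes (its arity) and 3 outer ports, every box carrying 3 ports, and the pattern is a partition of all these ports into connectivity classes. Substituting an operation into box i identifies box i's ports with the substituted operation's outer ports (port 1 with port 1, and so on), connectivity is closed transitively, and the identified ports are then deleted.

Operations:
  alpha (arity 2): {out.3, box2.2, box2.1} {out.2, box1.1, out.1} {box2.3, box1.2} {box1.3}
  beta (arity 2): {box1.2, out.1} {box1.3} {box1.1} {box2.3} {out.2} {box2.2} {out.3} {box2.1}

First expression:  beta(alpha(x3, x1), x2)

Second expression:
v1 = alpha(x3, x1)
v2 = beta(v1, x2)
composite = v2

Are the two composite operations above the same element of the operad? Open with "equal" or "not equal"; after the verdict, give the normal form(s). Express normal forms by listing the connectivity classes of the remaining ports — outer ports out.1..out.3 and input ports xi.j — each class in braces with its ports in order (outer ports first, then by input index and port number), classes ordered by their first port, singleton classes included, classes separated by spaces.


equal; the common form is {out.1, x3.1} {out.2} {out.3} {x1.1, x1.2} {x1.3, x3.2} {x2.1} {x2.2} {x2.3} {x3.3}

The first expression, normalized: {out.1, x3.1} {out.2} {out.3} {x1.1, x1.2} {x1.3, x3.2} {x2.1} {x2.2} {x2.3} {x3.3}
The second expression, normalized: {out.1, x3.1} {out.2} {out.3} {x1.1, x1.2} {x1.3, x3.2} {x2.1} {x2.2} {x2.3} {x3.3}
Both agree, so they are equal.


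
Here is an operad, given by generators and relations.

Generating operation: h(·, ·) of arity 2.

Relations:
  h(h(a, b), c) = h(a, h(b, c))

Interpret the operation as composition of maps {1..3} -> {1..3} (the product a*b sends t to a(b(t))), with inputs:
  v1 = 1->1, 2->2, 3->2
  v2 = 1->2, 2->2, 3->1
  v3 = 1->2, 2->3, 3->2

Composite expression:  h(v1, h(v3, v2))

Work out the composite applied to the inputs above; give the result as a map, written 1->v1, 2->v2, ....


1->2, 2->2, 3->2

h(v3, v2) = 1->3, 2->3, 3->2
h(v1, h(v3, v2)) = 1->2, 2->2, 3->2


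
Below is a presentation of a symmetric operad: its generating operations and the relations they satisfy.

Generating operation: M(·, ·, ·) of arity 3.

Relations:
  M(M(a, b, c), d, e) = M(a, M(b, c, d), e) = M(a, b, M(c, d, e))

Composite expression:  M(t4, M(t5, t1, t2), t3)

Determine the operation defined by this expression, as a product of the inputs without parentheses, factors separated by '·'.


Every regrouping of M is equal, so read the t-inputs in written order.
M(t5, t1, t2) collapses to t5 · t1 · t2
M(t4, M(t5, t1, t2), t3) collapses to t4 · t5 · t1 · t2 · t3

t4 · t5 · t1 · t2 · t3


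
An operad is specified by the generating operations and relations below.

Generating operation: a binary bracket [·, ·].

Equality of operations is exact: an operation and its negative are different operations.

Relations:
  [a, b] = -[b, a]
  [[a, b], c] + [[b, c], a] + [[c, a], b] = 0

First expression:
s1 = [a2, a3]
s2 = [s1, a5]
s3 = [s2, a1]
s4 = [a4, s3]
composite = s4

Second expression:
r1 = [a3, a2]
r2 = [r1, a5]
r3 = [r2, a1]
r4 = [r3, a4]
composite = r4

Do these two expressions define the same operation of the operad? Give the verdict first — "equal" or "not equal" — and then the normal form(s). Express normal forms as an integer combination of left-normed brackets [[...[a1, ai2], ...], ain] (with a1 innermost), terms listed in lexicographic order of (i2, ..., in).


The first expression reduces to [[[[a1, a2], a3], a5], a4] - [[[[a1, a3], a2], a5], a4] - [[[[a1, a5], a2], a3], a4] + [[[[a1, a5], a3], a2], a4]
The second expression reduces to [[[[a1, a2], a3], a5], a4] - [[[[a1, a3], a2], a5], a4] - [[[[a1, a5], a2], a3], a4] + [[[[a1, a5], a3], a2], a4]
Both agree, so they are equal.

equal — both sides give [[[[a1, a2], a3], a5], a4] - [[[[a1, a3], a2], a5], a4] - [[[[a1, a5], a2], a3], a4] + [[[[a1, a5], a3], a2], a4]


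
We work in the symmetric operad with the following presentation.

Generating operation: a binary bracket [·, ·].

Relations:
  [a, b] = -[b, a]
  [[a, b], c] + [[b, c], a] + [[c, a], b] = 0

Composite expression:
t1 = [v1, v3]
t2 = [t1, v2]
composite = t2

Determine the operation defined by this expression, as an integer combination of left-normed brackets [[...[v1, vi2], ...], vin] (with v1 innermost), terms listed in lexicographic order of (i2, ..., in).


[[v1, v3], v2]

Skip Jacobi rewriting: expand, keep v1-initial words, read off terms.
Composite bracket: [[v1, v3], v2]
Under [a, b] = ab - ba we get 4 signed associative words (2^2 = 4).
Collect the words opening with v1:
  from v1v3v2, sign +1: term +[[v1, v3], v2]


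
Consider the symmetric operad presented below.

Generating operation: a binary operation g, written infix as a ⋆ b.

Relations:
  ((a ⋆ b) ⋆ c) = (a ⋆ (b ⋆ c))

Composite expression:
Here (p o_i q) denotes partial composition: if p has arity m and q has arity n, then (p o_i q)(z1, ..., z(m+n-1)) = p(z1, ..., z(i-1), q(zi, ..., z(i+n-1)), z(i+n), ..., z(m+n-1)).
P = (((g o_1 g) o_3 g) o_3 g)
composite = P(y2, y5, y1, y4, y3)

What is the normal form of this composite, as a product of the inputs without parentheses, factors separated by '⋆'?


Every regrouping of g is equal, so read the y-inputs in written order.
(y2 ⋆ y5) reduces to y2 ⋆ y5
(y1 ⋆ y4) reduces to y1 ⋆ y4
((y1 ⋆ y4) ⋆ y3) reduces to y1 ⋆ y4 ⋆ y3
((y2 ⋆ y5) ⋆ ((y1 ⋆ y4) ⋆ y3)) reduces to y2 ⋆ y5 ⋆ y1 ⋆ y4 ⋆ y3

y2 ⋆ y5 ⋆ y1 ⋆ y4 ⋆ y3


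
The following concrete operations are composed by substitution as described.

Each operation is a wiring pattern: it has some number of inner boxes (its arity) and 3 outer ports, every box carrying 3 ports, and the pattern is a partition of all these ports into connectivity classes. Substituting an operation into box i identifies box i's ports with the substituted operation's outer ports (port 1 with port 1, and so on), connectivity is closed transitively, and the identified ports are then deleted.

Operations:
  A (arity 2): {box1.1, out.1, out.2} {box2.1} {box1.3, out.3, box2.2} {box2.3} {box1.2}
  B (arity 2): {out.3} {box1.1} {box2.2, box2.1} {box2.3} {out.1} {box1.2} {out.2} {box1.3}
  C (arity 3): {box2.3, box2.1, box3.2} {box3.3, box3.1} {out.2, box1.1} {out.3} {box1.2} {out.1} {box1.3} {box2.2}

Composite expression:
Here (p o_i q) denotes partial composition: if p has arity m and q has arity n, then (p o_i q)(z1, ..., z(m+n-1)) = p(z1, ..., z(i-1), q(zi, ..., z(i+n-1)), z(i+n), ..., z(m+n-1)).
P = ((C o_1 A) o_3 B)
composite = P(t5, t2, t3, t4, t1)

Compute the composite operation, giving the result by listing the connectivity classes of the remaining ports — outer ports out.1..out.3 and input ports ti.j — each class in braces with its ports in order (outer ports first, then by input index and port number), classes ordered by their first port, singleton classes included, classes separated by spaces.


Treat the ports identified at C as solder joints: merge, then drop.
the subtree at A composes to {out.1, out.2, t5.1} {out.3, t2.2, t5.3} {t2.1} {t2.3} {t5.2} on (t5, t2); out.j = own outer ports
the subtree at B composes to {out.1} {out.2} {out.3} {t3.1} {t3.2} {t3.3} {t4.1, t4.2} {t4.3} on (t3, t4); out.j = own outer ports
the subtree at C composes to {out.1} {out.2, t5.1} {out.3} {t1.1, t1.3} {t1.2} {t2.1} {t2.2, t5.3} {t2.3} {t3.1} {t3.2} {t3.3} {t4.1, t4.2} {t4.3} {t5.2} on (t5, t2, t3, t4, t1); out.j = own outer ports

{out.1} {out.2, t5.1} {out.3} {t1.1, t1.3} {t1.2} {t2.1} {t2.2, t5.3} {t2.3} {t3.1} {t3.2} {t3.3} {t4.1, t4.2} {t4.3} {t5.2}
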